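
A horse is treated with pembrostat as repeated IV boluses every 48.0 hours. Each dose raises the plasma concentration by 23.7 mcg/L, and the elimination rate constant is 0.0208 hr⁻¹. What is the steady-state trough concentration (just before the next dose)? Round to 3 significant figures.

Fraction remaining after one interval: e^(−kτ) = e^(−0.02080 × 48.0) = 0.3685
R = 1 / (1 − 0.3685) = 1.583
Css,max = 23.7 × 1.583 = 37.53 mcg/L
Css,min = Css,max × e^(−kτ) = 37.53 × 0.3685 ≈ 13.8 mcg/L

13.8 mcg/L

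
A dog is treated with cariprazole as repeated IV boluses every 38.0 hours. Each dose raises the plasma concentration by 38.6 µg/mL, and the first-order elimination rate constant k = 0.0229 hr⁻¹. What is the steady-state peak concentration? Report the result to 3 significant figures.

Fraction remaining after one interval: e^(−kτ) = e^(−0.02290 × 38.0) = 0.4189
R = 1 / (1 − 0.4189) = 1.721
Css,max = 38.6 × 1.721 ≈ 66.4 µg/mL

66.4 µg/mL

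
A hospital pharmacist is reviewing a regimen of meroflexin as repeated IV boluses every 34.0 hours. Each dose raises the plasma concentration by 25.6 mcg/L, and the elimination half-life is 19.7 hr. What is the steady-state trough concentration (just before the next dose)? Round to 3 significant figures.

k = ln 2 / 19.7 = 0.03519 hr⁻¹
Fraction remaining after one interval: e^(−kτ) = e^(−0.03519 × 34.0) = 0.3023
R = 1 / (1 − 0.3023) = 1.433
Css,max = 25.6 × 1.433 = 36.69 mcg/L
Css,min = Css,max × e^(−kτ) = 36.69 × 0.3023 ≈ 11.1 mcg/L

11.1 mcg/L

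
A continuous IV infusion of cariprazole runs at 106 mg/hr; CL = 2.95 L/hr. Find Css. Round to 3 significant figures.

Css = infusion rate / CL = 106 / 2.95 ≈ 35.9 µg/mL

35.9 µg/mL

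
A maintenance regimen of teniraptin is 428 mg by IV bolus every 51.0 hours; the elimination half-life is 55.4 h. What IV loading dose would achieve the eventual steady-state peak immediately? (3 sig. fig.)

k = ln 2 / 55.4 = 0.01251 h⁻¹
Accumulation ratio R = 1 / (1 − e^(−kτ)) = 1 / (1 − e^(−0.01251×51.0)) = 1 / (1 − 0.5283) = 2.120
Loading dose = maintenance dose × R = 428 × 2.120 ≈ 907 mg

907 mg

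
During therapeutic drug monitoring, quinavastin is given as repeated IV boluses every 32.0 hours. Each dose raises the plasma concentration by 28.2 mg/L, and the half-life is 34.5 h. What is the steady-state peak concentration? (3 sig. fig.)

k = ln 2 / 34.5 = 0.02009 h⁻¹
Fraction remaining after one interval: e^(−kτ) = e^(−0.02009 × 32.0) = 0.5258
R = 1 / (1 − 0.5258) = 2.109
Css,max = 28.2 × 2.109 ≈ 59.5 mg/L

59.5 mg/L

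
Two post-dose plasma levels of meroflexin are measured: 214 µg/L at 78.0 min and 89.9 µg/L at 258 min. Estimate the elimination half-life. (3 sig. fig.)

144 minutes

k = ln(C₁/C₂) / (t₂ − t₁) = ln(214/89.9) / (258 − 78.0)
  = 0.8673 / 180.0 = 0.004818 min⁻¹
t½ = ln 2 / k = ln 2 / 0.004818 ≈ 144 minutes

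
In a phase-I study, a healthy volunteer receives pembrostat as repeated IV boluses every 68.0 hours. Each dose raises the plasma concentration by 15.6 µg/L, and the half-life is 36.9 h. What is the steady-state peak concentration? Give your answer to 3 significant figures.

21.6 µg/L

k = ln 2 / 36.9 = 0.01878 h⁻¹
Fraction remaining after one interval: e^(−kτ) = e^(−0.01878 × 68.0) = 0.2788
R = 1 / (1 − 0.2788) = 1.387
Css,max = 15.6 × 1.387 ≈ 21.6 µg/L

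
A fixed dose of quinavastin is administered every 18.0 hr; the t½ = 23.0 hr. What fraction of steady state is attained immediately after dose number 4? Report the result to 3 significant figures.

k = ln 2 / 23.0 = 0.03014 hr⁻¹
f_n = 1 − e^(−nkτ) = 1 − e^(−4 × 0.03014 × 18.0) = 1 − e^(−2.170) = 1 − 0.1142 ≈ 0.886

0.886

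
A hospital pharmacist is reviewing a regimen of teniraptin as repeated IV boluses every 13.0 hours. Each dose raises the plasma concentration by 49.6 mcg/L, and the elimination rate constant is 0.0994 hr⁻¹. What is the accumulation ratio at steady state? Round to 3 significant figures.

Fraction remaining after one interval: e^(−kτ) = e^(−0.09940 × 13.0) = 0.2747
R = 1 / (1 − 0.2747) = 1 / 0.7253 ≈ 1.38

1.38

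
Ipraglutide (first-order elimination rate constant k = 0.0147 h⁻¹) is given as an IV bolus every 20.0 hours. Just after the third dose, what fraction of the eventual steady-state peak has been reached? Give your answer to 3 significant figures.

f_n = 1 − e^(−nkτ) = 1 − e^(−3 × 0.01470 × 20.0) = 1 − e^(−0.8820) = 1 − 0.4140 ≈ 0.586

0.586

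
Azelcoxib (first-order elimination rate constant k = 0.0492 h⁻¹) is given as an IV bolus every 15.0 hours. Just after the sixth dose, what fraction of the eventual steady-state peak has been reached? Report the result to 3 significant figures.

f_n = 1 − e^(−nkτ) = 1 − e^(−6 × 0.04920 × 15.0) = 1 − e^(−4.428) = 1 − 0.01194 ≈ 0.988

0.988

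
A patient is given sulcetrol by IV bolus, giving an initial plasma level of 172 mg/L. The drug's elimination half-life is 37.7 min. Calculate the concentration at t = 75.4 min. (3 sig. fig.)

43.0 mg/L

k = ln 2 / 37.7 = 0.01839 min⁻¹
C(t) = C₀ e^(−kt) = 172 × e^(−0.01839 × 75.4) = 172 × e^(−1.386) = 172 × 0.2500 ≈ 43.0 mg/L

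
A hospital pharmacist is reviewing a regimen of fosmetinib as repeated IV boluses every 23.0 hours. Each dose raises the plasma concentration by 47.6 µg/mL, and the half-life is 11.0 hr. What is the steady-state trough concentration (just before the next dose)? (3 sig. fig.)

k = ln 2 / 11.0 = 0.06301 hr⁻¹
Fraction remaining after one interval: e^(−kτ) = e^(−0.06301 × 23.0) = 0.2347
R = 1 / (1 − 0.2347) = 1.307
Css,max = 47.6 × 1.307 = 62.20 µg/mL
Css,min = Css,max × e^(−kτ) = 62.20 × 0.2347 ≈ 14.6 µg/mL

14.6 µg/mL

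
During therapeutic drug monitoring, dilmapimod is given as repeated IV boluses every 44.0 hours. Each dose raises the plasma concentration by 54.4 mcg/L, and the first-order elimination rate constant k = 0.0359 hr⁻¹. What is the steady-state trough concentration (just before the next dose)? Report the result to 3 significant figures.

Fraction remaining after one interval: e^(−kτ) = e^(−0.03590 × 44.0) = 0.2061
R = 1 / (1 − 0.2061) = 1.260
Css,max = 54.4 × 1.260 = 68.52 mcg/L
Css,min = Css,max × e^(−kτ) = 68.52 × 0.2061 ≈ 14.1 mcg/L

14.1 mcg/L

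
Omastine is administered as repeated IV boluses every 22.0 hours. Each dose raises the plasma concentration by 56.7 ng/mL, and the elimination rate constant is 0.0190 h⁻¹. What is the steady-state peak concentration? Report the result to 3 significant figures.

Fraction remaining after one interval: e^(−kτ) = e^(−0.01900 × 22.0) = 0.6584
R = 1 / (1 − 0.6584) = 2.927
Css,max = 56.7 × 2.927 ≈ 166 ng/mL

166 ng/mL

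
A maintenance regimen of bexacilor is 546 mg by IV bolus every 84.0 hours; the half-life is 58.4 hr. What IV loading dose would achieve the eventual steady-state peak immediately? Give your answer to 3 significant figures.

865 mg

k = ln 2 / 58.4 = 0.01187 hr⁻¹
Accumulation ratio R = 1 / (1 − e^(−kτ)) = 1 / (1 − e^(−0.01187×84.0)) = 1 / (1 − 0.3690) = 1.585
Loading dose = maintenance dose × R = 546 × 1.585 ≈ 865 mg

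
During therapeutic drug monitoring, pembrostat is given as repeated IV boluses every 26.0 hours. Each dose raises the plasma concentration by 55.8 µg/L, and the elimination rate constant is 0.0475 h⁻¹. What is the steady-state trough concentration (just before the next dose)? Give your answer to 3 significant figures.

Fraction remaining after one interval: e^(−kτ) = e^(−0.04750 × 26.0) = 0.2908
R = 1 / (1 − 0.2908) = 1.410
Css,max = 55.8 × 1.410 = 78.68 µg/L
Css,min = Css,max × e^(−kτ) = 78.68 × 0.2908 ≈ 22.9 µg/L

22.9 µg/L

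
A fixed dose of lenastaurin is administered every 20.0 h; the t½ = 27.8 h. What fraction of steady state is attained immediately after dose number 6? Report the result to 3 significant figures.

k = ln 2 / 27.8 = 0.02493 h⁻¹
f_n = 1 − e^(−nkτ) = 1 − e^(−6 × 0.02493 × 20.0) = 1 − e^(−2.992) = 1 − 0.05019 ≈ 0.950

0.950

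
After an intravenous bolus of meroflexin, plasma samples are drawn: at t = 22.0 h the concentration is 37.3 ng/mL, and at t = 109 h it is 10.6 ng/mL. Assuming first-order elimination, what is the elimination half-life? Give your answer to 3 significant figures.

47.9 hours

k = ln(C₁/C₂) / (t₂ − t₁) = ln(37.3/10.6) / (109 − 22.0)
  = 1.258 / 87.00 = 0.01446 h⁻¹
t½ = ln 2 / k = ln 2 / 0.01446 ≈ 47.9 hours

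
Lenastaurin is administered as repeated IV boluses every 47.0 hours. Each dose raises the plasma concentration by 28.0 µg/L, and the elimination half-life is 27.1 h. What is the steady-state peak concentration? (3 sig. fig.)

k = ln 2 / 27.1 = 0.02558 h⁻¹
Fraction remaining after one interval: e^(−kτ) = e^(−0.02558 × 47.0) = 0.3006
R = 1 / (1 − 0.3006) = 1.430
Css,max = 28.0 × 1.430 ≈ 40.0 µg/L

40.0 µg/L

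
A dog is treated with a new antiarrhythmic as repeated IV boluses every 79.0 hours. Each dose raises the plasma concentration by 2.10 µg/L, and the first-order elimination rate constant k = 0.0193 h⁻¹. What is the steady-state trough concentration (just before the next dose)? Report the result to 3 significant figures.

0.584 µg/L

Fraction remaining after one interval: e^(−kτ) = e^(−0.01930 × 79.0) = 0.2177
R = 1 / (1 − 0.2177) = 1.278
Css,max = 2.10 × 1.278 = 2.684 µg/L
Css,min = Css,max × e^(−kτ) = 2.684 × 0.2177 ≈ 0.584 µg/L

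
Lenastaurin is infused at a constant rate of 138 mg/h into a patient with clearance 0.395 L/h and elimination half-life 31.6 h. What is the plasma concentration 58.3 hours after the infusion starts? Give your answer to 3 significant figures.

252 µg/mL

Css = rate / CL = 138 / 0.395 = 349.4 µg/mL
k = ln 2 / 31.6 = 0.02194 h⁻¹
C(t) = Css (1 − e^(−kt)) = 349.4 × (1 − e^(−1.279)) = 349.4 × 0.7216 ≈ 252 µg/mL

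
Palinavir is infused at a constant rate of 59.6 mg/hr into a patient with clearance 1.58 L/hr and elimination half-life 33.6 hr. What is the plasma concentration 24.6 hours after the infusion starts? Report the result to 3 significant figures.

Css = rate / CL = 59.6 / 1.58 = 37.72 mg/L
k = ln 2 / 33.6 = 0.02063 hr⁻¹
C(t) = Css (1 − e^(−kt)) = 37.72 × (1 − e^(−0.5075)) = 37.72 × 0.3980 ≈ 15.0 mg/L

15.0 mg/L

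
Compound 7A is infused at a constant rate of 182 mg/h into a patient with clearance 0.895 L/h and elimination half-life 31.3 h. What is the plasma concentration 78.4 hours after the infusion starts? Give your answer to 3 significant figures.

Css = rate / CL = 182 / 0.895 = 203.4 mg/L
k = ln 2 / 31.3 = 0.02215 h⁻¹
C(t) = Css (1 − e^(−kt)) = 203.4 × (1 − e^(−1.736)) = 203.4 × 0.8238 ≈ 168 mg/L

168 mg/L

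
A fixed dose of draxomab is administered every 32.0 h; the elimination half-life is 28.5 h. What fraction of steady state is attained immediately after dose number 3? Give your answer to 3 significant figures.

0.903

k = ln 2 / 28.5 = 0.02432 h⁻¹
f_n = 1 − e^(−nkτ) = 1 − e^(−3 × 0.02432 × 32.0) = 1 − e^(−2.335) = 1 − 0.09683 ≈ 0.903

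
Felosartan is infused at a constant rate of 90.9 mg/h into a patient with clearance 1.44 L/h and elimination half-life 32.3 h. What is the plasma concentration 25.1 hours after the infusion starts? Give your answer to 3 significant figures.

Css = rate / CL = 90.9 / 1.44 = 63.13 mg/L
k = ln 2 / 32.3 = 0.02146 h⁻¹
C(t) = Css (1 − e^(−kt)) = 63.13 × (1 − e^(−0.5386)) = 63.13 × 0.4165 ≈ 26.3 mg/L

26.3 mg/L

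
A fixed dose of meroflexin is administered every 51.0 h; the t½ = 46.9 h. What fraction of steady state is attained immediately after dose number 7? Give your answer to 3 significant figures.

0.995

k = ln 2 / 46.9 = 0.01478 h⁻¹
f_n = 1 − e^(−nkτ) = 1 − e^(−7 × 0.01478 × 51.0) = 1 − e^(−5.276) = 1 − 0.005112 ≈ 0.995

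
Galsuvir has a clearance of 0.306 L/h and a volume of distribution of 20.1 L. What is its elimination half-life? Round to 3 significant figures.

k = CL / V = 0.306 / 20.1 = 0.01522 h⁻¹
t½ = ln 2 / k = ln 2 / 0.01522 ≈ 45.5 hours

45.5 hours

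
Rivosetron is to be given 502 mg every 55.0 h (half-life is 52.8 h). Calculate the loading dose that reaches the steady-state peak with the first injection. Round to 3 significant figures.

k = ln 2 / 52.8 = 0.01313 h⁻¹
Accumulation ratio R = 1 / (1 − e^(−kτ)) = 1 / (1 − e^(−0.01313×55.0)) = 1 / (1 − 0.4858) = 1.945
Loading dose = maintenance dose × R = 502 × 1.945 ≈ 976 mg

976 mg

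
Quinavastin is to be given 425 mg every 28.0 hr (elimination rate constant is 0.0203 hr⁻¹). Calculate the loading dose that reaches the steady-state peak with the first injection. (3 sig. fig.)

980 mg

Accumulation ratio R = 1 / (1 − e^(−kτ)) = 1 / (1 − e^(−0.02030×28.0)) = 1 / (1 − 0.5664) = 2.306
Loading dose = maintenance dose × R = 425 × 2.306 ≈ 980 mg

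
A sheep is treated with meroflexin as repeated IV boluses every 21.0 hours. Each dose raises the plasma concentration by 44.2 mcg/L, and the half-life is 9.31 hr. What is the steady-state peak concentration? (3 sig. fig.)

55.9 mcg/L

k = ln 2 / 9.31 = 0.07445 hr⁻¹
Fraction remaining after one interval: e^(−kτ) = e^(−0.07445 × 21.0) = 0.2094
R = 1 / (1 − 0.2094) = 1.265
Css,max = 44.2 × 1.265 ≈ 55.9 mcg/L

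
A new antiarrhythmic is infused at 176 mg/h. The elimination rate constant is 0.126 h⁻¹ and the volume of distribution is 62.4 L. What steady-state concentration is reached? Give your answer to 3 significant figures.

CL = k · V = 0.126 × 62.4 = 7.862 L/h
Css = rate / CL = 176 / 7.862 ≈ 22.4 mg/L

22.4 mg/L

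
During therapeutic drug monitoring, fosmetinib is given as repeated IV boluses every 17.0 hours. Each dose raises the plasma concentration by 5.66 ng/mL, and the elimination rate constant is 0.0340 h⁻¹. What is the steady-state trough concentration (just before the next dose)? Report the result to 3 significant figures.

Fraction remaining after one interval: e^(−kτ) = e^(−0.03400 × 17.0) = 0.5610
R = 1 / (1 − 0.5610) = 2.278
Css,max = 5.66 × 2.278 = 12.89 ng/mL
Css,min = Css,max × e^(−kτ) = 12.89 × 0.5610 ≈ 7.23 ng/mL

7.23 ng/mL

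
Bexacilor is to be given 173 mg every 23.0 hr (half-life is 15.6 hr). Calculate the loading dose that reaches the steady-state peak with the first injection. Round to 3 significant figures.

270 mg

k = ln 2 / 15.6 = 0.04443 hr⁻¹
Accumulation ratio R = 1 / (1 − e^(−kτ)) = 1 / (1 − e^(−0.04443×23.0)) = 1 / (1 − 0.3599) = 1.562
Loading dose = maintenance dose × R = 173 × 1.562 ≈ 270 mg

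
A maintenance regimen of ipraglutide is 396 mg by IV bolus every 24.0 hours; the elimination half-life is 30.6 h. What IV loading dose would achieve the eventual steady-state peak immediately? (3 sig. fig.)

k = ln 2 / 30.6 = 0.02265 h⁻¹
Accumulation ratio R = 1 / (1 − e^(−kτ)) = 1 / (1 − e^(−0.02265×24.0)) = 1 / (1 − 0.5806) = 2.385
Loading dose = maintenance dose × R = 396 × 2.385 ≈ 944 mg

944 mg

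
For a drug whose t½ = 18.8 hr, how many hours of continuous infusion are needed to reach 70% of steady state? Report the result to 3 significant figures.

32.7 hours

k = ln 2 / 18.8 = 0.03687 hr⁻¹
f = 1 − e^(−kt)  ⇒  t = −ln(1 − f) / k
t = −ln(1 − 0.7) / 0.03687 = 1.204 / 0.03687 ≈ 32.7 hours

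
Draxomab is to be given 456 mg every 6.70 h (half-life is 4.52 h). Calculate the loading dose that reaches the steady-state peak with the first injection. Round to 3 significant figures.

710 mg

k = ln 2 / 4.52 = 0.1534 h⁻¹
Accumulation ratio R = 1 / (1 − e^(−kτ)) = 1 / (1 − e^(−0.1534×6.70)) = 1 / (1 − 0.3579) = 1.557
Loading dose = maintenance dose × R = 456 × 1.557 ≈ 710 mg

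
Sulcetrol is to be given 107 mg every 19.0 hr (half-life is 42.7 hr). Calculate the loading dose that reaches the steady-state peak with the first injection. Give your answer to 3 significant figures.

k = ln 2 / 42.7 = 0.01623 hr⁻¹
Accumulation ratio R = 1 / (1 − e^(−kτ)) = 1 / (1 − e^(−0.01623×19.0)) = 1 / (1 − 0.7346) = 3.768
Loading dose = maintenance dose × R = 107 × 3.768 ≈ 403 mg

403 mg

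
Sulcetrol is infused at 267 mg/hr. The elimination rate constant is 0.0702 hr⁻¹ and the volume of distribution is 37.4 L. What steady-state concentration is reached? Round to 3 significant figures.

102 mg/L

CL = k · V = 0.0702 × 37.4 = 2.625 L/hr
Css = rate / CL = 267 / 2.625 ≈ 102 mg/L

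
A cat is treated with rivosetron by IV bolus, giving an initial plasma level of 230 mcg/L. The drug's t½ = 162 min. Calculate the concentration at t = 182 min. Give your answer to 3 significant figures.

106 mcg/L

k = ln 2 / 162 = 0.004279 min⁻¹
C(t) = C₀ e^(−kt) = 230 × e^(−0.004279 × 182) = 230 × e^(−0.7787) = 230 × 0.4590 ≈ 106 mcg/L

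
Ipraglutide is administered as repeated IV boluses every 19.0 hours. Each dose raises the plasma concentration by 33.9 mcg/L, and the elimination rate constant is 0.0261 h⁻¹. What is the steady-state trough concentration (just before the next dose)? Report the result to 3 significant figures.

Fraction remaining after one interval: e^(−kτ) = e^(−0.02610 × 19.0) = 0.6090
R = 1 / (1 − 0.6090) = 2.558
Css,max = 33.9 × 2.558 = 86.71 mcg/L
Css,min = Css,max × e^(−kτ) = 86.71 × 0.6090 ≈ 52.8 mcg/L

52.8 mcg/L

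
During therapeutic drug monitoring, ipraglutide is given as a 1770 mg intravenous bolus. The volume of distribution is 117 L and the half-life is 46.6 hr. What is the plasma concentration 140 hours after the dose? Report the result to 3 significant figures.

C₀ = dose / V = 1770 / 117 = 15.13 mg/L
k = ln 2 / 46.6 = 0.01487 hr⁻¹
C(t) = C₀ e^(−kt) = 15.13 × e^(−0.01487 × 140) = 15.13 × e^(−2.082) = 15.13 × 0.1246 ≈ 1.89 mg/L

1.89 mg/L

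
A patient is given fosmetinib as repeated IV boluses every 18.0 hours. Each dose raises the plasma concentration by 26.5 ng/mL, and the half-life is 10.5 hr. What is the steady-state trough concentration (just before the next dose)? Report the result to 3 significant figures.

k = ln 2 / 10.5 = 0.06601 hr⁻¹
Fraction remaining after one interval: e^(−kτ) = e^(−0.06601 × 18.0) = 0.3048
R = 1 / (1 − 0.3048) = 1.438
Css,max = 26.5 × 1.438 = 38.12 ng/mL
Css,min = Css,max × e^(−kτ) = 38.12 × 0.3048 ≈ 11.6 ng/mL

11.6 ng/mL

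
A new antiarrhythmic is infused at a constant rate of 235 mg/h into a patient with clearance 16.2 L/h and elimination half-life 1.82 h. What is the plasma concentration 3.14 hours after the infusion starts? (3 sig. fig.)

10.1 mg/L

Css = rate / CL = 235 / 16.2 = 14.51 mg/L
k = ln 2 / 1.82 = 0.3809 h⁻¹
C(t) = Css (1 − e^(−kt)) = 14.51 × (1 − e^(−1.196)) = 14.51 × 0.6976 ≈ 10.1 mg/L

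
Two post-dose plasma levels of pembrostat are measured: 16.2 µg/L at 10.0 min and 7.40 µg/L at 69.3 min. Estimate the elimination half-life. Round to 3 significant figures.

k = ln(C₁/C₂) / (t₂ − t₁) = ln(16.2/7.40) / (69.3 − 10.0)
  = 0.7835 / 59.30 = 0.01321 min⁻¹
t½ = ln 2 / k = ln 2 / 0.01321 ≈ 52.5 minutes

52.5 minutes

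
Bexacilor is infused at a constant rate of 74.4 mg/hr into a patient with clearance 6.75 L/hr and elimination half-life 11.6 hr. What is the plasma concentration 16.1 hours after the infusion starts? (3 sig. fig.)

6.81 µg/mL

Css = rate / CL = 74.4 / 6.75 = 11.02 µg/mL
k = ln 2 / 11.6 = 0.05975 hr⁻¹
C(t) = Css (1 − e^(−kt)) = 11.02 × (1 − e^(−0.9620)) = 11.02 × 0.6179 ≈ 6.81 µg/mL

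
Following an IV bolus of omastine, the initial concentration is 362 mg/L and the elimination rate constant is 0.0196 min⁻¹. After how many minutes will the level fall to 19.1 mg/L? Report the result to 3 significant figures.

C(t) = C₀ e^(−kt)  ⇒  t = ln(C₀/C) / k
t = ln(362/19.1) / 0.01960 = 2.942 / 0.01960 ≈ 150 minutes

150 minutes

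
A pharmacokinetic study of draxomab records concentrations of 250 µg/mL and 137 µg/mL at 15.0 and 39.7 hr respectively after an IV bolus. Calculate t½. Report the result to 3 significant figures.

k = ln(C₁/C₂) / (t₂ − t₁) = ln(250/137) / (39.7 − 15.0)
  = 0.6015 / 24.70 = 0.02435 hr⁻¹
t½ = ln 2 / k = ln 2 / 0.02435 ≈ 28.5 hours

28.5 hours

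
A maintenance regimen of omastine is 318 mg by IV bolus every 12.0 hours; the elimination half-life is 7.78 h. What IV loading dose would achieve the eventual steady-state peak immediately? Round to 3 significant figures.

484 mg

k = ln 2 / 7.78 = 0.08909 h⁻¹
Accumulation ratio R = 1 / (1 − e^(−kτ)) = 1 / (1 − e^(−0.08909×12.0)) = 1 / (1 − 0.3433) = 1.523
Loading dose = maintenance dose × R = 318 × 1.523 ≈ 484 mg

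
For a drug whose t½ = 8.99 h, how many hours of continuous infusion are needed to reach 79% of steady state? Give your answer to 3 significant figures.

20.2 hours

k = ln 2 / 8.99 = 0.07710 h⁻¹
f = 1 − e^(−kt)  ⇒  t = −ln(1 − f) / k
t = −ln(1 − 0.79) / 0.07710 = 1.561 / 0.07710 ≈ 20.2 hours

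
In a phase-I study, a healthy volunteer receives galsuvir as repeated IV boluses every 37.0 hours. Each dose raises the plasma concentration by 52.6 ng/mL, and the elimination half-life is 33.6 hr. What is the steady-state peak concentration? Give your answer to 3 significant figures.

98.5 ng/mL

k = ln 2 / 33.6 = 0.02063 hr⁻¹
Fraction remaining after one interval: e^(−kτ) = e^(−0.02063 × 37.0) = 0.4661
R = 1 / (1 − 0.4661) = 1.873
Css,max = 52.6 × 1.873 ≈ 98.5 ng/mL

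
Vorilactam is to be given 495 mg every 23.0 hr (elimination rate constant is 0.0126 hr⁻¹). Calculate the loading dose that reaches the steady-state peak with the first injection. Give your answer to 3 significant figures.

Accumulation ratio R = 1 / (1 − e^(−kτ)) = 1 / (1 − e^(−0.01260×23.0)) = 1 / (1 − 0.7484) = 3.975
Loading dose = maintenance dose × R = 495 × 3.975 ≈ 1970 mg

1970 mg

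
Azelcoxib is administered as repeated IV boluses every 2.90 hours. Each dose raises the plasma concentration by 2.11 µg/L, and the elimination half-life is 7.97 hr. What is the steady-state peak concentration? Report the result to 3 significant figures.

k = ln 2 / 7.97 = 0.08697 hr⁻¹
Fraction remaining after one interval: e^(−kτ) = e^(−0.08697 × 2.90) = 0.7771
R = 1 / (1 − 0.7771) = 4.486
Css,max = 2.11 × 4.486 ≈ 9.47 µg/L

9.47 µg/L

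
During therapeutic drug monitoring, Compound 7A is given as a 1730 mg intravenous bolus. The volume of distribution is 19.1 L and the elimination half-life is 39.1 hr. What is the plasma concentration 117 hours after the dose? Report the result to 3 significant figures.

C₀ = dose / V = 1730 / 19.1 = 90.58 µg/mL
k = ln 2 / 39.1 = 0.01773 hr⁻¹
C(t) = C₀ e^(−kt) = 90.58 × e^(−0.01773 × 117) = 90.58 × e^(−2.074) = 90.58 × 0.1257 ≈ 11.4 µg/mL

11.4 µg/mL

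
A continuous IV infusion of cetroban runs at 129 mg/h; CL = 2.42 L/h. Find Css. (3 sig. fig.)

53.3 mg/L

Css = infusion rate / CL = 129 / 2.42 ≈ 53.3 mg/L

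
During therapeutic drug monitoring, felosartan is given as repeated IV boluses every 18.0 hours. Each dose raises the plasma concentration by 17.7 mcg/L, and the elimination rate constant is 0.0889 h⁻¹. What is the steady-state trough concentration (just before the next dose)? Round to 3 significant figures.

4.48 mcg/L

Fraction remaining after one interval: e^(−kτ) = e^(−0.08890 × 18.0) = 0.2019
R = 1 / (1 − 0.2019) = 1.253
Css,max = 17.7 × 1.253 = 22.18 mcg/L
Css,min = Css,max × e^(−kτ) = 22.18 × 0.2019 ≈ 4.48 mcg/L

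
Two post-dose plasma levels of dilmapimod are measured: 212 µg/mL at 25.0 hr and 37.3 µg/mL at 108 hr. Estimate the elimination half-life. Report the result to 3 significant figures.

k = ln(C₁/C₂) / (t₂ − t₁) = ln(212/37.3) / (108 − 25.0)
  = 1.738 / 83.00 = 0.02093 hr⁻¹
t½ = ln 2 / k = ln 2 / 0.02093 ≈ 33.1 hours

33.1 hours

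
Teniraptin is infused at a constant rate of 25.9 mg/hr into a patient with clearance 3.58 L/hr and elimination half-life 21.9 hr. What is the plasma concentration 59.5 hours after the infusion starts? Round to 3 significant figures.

Css = rate / CL = 25.9 / 3.58 = 7.235 µg/mL
k = ln 2 / 21.9 = 0.03165 hr⁻¹
C(t) = Css (1 − e^(−kt)) = 7.235 × (1 − e^(−1.883)) = 7.235 × 0.8479 ≈ 6.13 µg/mL

6.13 µg/mL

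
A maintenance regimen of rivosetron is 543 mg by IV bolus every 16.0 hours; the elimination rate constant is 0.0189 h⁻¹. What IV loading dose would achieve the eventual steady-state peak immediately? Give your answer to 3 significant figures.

2080 mg

Accumulation ratio R = 1 / (1 − e^(−kτ)) = 1 / (1 − e^(−0.01890×16.0)) = 1 / (1 − 0.7390) = 3.832
Loading dose = maintenance dose × R = 543 × 3.832 ≈ 2080 mg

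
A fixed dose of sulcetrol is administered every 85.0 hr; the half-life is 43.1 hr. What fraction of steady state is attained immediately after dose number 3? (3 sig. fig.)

0.983

k = ln 2 / 43.1 = 0.01608 hr⁻¹
f_n = 1 − e^(−nkτ) = 1 − e^(−3 × 0.01608 × 85.0) = 1 − e^(−4.101) = 1 − 0.01656 ≈ 0.983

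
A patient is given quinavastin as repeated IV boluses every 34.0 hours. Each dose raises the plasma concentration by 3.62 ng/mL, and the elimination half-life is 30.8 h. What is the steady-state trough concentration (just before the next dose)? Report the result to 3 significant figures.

k = ln 2 / 30.8 = 0.02250 h⁻¹
Fraction remaining after one interval: e^(−kτ) = e^(−0.02250 × 34.0) = 0.4653
R = 1 / (1 − 0.4653) = 1.870
Css,max = 3.62 × 1.870 = 6.770 ng/mL
Css,min = Css,max × e^(−kτ) = 6.770 × 0.4653 ≈ 3.15 ng/mL

3.15 ng/mL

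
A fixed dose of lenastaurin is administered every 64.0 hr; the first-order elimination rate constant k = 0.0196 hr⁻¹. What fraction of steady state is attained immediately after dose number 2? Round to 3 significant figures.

0.919

f_n = 1 − e^(−nkτ) = 1 − e^(−2 × 0.01960 × 64.0) = 1 − e^(−2.509) = 1 − 0.08137 ≈ 0.919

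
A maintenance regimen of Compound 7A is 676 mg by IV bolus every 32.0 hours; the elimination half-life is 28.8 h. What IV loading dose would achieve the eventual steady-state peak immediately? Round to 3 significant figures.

k = ln 2 / 28.8 = 0.02407 h⁻¹
Accumulation ratio R = 1 / (1 − e^(−kτ)) = 1 / (1 − e^(−0.02407×32.0)) = 1 / (1 − 0.4629) = 1.862
Loading dose = maintenance dose × R = 676 × 1.862 ≈ 1260 mg

1260 mg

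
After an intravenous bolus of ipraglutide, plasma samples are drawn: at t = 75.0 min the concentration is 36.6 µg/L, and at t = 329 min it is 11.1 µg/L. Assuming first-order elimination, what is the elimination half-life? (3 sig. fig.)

k = ln(C₁/C₂) / (t₂ − t₁) = ln(36.6/11.1) / (329 − 75.0)
  = 1.193 / 254.0 = 0.004697 min⁻¹
t½ = ln 2 / k = ln 2 / 0.004697 ≈ 148 minutes

148 minutes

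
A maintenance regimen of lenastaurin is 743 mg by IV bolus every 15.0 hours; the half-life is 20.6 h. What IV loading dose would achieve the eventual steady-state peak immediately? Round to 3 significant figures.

k = ln 2 / 20.6 = 0.03365 h⁻¹
Accumulation ratio R = 1 / (1 − e^(−kτ)) = 1 / (1 − e^(−0.03365×15.0)) = 1 / (1 − 0.6037) = 2.523
Loading dose = maintenance dose × R = 743 × 2.523 ≈ 1870 mg

1870 mg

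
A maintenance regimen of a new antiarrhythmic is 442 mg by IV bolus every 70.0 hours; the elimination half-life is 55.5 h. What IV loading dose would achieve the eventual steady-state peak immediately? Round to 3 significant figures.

758 mg

k = ln 2 / 55.5 = 0.01249 h⁻¹
Accumulation ratio R = 1 / (1 − e^(−kτ)) = 1 / (1 − e^(−0.01249×70.0)) = 1 / (1 − 0.4172) = 1.716
Loading dose = maintenance dose × R = 442 × 1.716 ≈ 758 mg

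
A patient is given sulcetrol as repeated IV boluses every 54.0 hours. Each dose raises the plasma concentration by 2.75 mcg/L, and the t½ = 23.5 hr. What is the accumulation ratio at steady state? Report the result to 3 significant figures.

k = ln 2 / 23.5 = 0.02950 hr⁻¹
Fraction remaining after one interval: e^(−kτ) = e^(−0.02950 × 54.0) = 0.2034
R = 1 / (1 − 0.2034) = 1 / 0.7966 ≈ 1.26

1.26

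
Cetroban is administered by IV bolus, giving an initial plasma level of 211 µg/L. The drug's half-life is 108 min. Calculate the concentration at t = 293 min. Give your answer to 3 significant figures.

k = ln 2 / 108 = 0.006418 min⁻¹
293 min is 2.713 half-lives, so C = 211 × (1/2)^2.713 = 211 × 0.1525 ≈ 32.2 µg/L

32.2 µg/L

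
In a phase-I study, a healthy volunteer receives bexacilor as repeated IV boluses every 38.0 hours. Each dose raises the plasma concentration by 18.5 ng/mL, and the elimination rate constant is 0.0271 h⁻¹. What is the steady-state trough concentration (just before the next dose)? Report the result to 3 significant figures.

10.3 ng/mL

Fraction remaining after one interval: e^(−kτ) = e^(−0.02710 × 38.0) = 0.3571
R = 1 / (1 − 0.3571) = 1.555
Css,max = 18.5 × 1.555 = 28.77 ng/mL
Css,min = Css,max × e^(−kτ) = 28.77 × 0.3571 ≈ 10.3 ng/mL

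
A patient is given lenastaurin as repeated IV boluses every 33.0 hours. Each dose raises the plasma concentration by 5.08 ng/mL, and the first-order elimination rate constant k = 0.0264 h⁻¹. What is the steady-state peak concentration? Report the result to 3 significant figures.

Fraction remaining after one interval: e^(−kτ) = e^(−0.02640 × 33.0) = 0.4184
R = 1 / (1 − 0.4184) = 1.720
Css,max = 5.08 × 1.720 ≈ 8.74 ng/mL

8.74 ng/mL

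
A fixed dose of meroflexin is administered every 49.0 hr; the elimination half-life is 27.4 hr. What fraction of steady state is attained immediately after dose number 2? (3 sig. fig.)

0.916

k = ln 2 / 27.4 = 0.02530 hr⁻¹
f_n = 1 − e^(−nkτ) = 1 − e^(−2 × 0.02530 × 49.0) = 1 − e^(−2.479) = 1 − 0.08382 ≈ 0.916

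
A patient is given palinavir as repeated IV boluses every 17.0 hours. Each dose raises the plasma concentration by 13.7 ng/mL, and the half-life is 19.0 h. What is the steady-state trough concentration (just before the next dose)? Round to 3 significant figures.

k = ln 2 / 19.0 = 0.03648 h⁻¹
Fraction remaining after one interval: e^(−kτ) = e^(−0.03648 × 17.0) = 0.5378
R = 1 / (1 − 0.5378) = 2.164
Css,max = 13.7 × 2.164 = 29.64 ng/mL
Css,min = Css,max × e^(−kτ) = 29.64 × 0.5378 ≈ 15.9 ng/mL

15.9 ng/mL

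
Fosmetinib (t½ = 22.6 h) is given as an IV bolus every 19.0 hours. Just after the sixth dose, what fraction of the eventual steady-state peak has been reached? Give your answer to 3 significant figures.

k = ln 2 / 22.6 = 0.03067 h⁻¹
f_n = 1 − e^(−nkτ) = 1 − e^(−6 × 0.03067 × 19.0) = 1 − e^(−3.496) = 1 − 0.03031 ≈ 0.970

0.970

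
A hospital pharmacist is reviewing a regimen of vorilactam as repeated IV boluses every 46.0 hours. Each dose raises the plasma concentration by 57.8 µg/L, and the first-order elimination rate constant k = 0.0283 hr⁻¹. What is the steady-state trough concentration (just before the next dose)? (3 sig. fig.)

21.6 µg/L

Fraction remaining after one interval: e^(−kτ) = e^(−0.02830 × 46.0) = 0.2720
R = 1 / (1 − 0.2720) = 1.374
Css,max = 57.8 × 1.374 = 79.40 µg/L
Css,min = Css,max × e^(−kτ) = 79.40 × 0.2720 ≈ 21.6 µg/L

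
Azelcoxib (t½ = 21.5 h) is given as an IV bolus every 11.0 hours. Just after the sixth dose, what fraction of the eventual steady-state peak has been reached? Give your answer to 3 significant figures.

0.881

k = ln 2 / 21.5 = 0.03224 h⁻¹
f_n = 1 − e^(−nkτ) = 1 − e^(−6 × 0.03224 × 11.0) = 1 − e^(−2.128) = 1 − 0.1191 ≈ 0.881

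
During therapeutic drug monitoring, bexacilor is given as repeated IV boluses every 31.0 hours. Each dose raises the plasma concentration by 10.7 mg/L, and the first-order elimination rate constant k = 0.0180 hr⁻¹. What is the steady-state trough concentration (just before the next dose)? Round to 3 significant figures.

14.3 mg/L

Fraction remaining after one interval: e^(−kτ) = e^(−0.01800 × 31.0) = 0.5724
R = 1 / (1 − 0.5724) = 2.338
Css,max = 10.7 × 2.338 = 25.02 mg/L
Css,min = Css,max × e^(−kτ) = 25.02 × 0.5724 ≈ 14.3 mg/L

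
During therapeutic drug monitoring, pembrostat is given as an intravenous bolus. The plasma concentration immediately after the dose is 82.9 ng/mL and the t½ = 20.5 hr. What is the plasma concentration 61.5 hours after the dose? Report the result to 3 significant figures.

10.4 ng/mL

k = ln 2 / 20.5 = 0.03381 hr⁻¹
C(t) = C₀ e^(−kt) = 82.9 × e^(−0.03381 × 61.5) = 82.9 × e^(−2.079) = 82.9 × 0.1250 ≈ 10.4 ng/mL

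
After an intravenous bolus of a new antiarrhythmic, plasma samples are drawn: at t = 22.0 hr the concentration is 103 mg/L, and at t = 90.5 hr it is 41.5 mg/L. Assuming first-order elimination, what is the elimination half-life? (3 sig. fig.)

k = ln(C₁/C₂) / (t₂ − t₁) = ln(103/41.5) / (90.5 − 22.0)
  = 0.9090 / 68.50 = 0.01327 hr⁻¹
t½ = ln 2 / k = ln 2 / 0.01327 ≈ 52.2 hours

52.2 hours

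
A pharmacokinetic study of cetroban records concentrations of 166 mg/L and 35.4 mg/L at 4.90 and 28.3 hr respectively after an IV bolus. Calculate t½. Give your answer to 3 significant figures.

10.5 hours

k = ln(C₁/C₂) / (t₂ − t₁) = ln(166/35.4) / (28.3 − 4.90)
  = 1.545 / 23.40 = 0.06604 hr⁻¹
t½ = ln 2 / k = ln 2 / 0.06604 ≈ 10.5 hours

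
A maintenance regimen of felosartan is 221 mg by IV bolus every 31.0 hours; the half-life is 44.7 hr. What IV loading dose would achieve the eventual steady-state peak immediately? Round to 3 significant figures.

579 mg

k = ln 2 / 44.7 = 0.01551 hr⁻¹
Accumulation ratio R = 1 / (1 − e^(−kτ)) = 1 / (1 − e^(−0.01551×31.0)) = 1 / (1 − 0.6183) = 2.620
Loading dose = maintenance dose × R = 221 × 2.620 ≈ 579 mg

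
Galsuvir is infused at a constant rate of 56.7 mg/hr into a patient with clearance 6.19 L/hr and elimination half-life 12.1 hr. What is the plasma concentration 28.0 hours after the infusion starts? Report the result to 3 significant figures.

7.32 µg/mL

Css = rate / CL = 56.7 / 6.19 = 9.160 µg/mL
k = ln 2 / 12.1 = 0.05728 hr⁻¹
C(t) = Css (1 − e^(−kt)) = 9.160 × (1 − e^(−1.604)) = 9.160 × 0.7989 ≈ 7.32 µg/mL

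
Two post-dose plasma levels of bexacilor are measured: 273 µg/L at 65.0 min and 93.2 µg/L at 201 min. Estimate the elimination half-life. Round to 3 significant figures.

k = ln(C₁/C₂) / (t₂ − t₁) = ln(273/93.2) / (201 − 65.0)
  = 1.075 / 136.0 = 0.007902 min⁻¹
t½ = ln 2 / k = ln 2 / 0.007902 ≈ 87.7 minutes

87.7 minutes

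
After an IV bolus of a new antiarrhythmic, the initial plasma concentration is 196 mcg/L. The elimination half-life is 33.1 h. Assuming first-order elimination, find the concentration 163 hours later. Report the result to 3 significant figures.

6.45 mcg/L

k = ln 2 / 33.1 = 0.02094 h⁻¹
C(t) = C₀ e^(−kt) = 196 × e^(−0.02094 × 163) = 196 × e^(−3.413) = 196 × 0.03293 ≈ 6.45 mcg/L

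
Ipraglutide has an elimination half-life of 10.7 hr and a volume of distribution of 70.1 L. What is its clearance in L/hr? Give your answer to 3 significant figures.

4.54 L/hr

k = ln 2 / t½ = ln 2 / 10.7 = 0.06478 hr⁻¹
CL = k · V = 0.06478 × 70.1 ≈ 4.54 L/hr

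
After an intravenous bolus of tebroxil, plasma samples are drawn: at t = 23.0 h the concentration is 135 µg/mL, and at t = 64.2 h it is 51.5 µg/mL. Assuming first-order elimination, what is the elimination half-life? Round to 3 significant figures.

29.6 hours

k = ln(C₁/C₂) / (t₂ − t₁) = ln(135/51.5) / (64.2 − 23.0)
  = 0.9637 / 41.20 = 0.02339 h⁻¹
t½ = ln 2 / k = ln 2 / 0.02339 ≈ 29.6 hours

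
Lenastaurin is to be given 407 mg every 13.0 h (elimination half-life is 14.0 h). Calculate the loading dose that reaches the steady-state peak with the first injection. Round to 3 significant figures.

858 mg

k = ln 2 / 14.0 = 0.04951 h⁻¹
Accumulation ratio R = 1 / (1 − e^(−kτ)) = 1 / (1 − e^(−0.04951×13.0)) = 1 / (1 − 0.5254) = 2.107
Loading dose = maintenance dose × R = 407 × 2.107 ≈ 858 mg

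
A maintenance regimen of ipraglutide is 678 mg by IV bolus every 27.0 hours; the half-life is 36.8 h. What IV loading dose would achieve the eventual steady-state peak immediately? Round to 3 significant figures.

k = ln 2 / 36.8 = 0.01884 h⁻¹
Accumulation ratio R = 1 / (1 − e^(−kτ)) = 1 / (1 − e^(−0.01884×27.0)) = 1 / (1 − 0.6014) = 2.509
Loading dose = maintenance dose × R = 678 × 2.509 ≈ 1700 mg

1700 mg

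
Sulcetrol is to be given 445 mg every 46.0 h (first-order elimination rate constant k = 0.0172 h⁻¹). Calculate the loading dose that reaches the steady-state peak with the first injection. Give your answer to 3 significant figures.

814 mg

Accumulation ratio R = 1 / (1 − e^(−kτ)) = 1 / (1 − e^(−0.01720×46.0)) = 1 / (1 − 0.4533) = 1.829
Loading dose = maintenance dose × R = 445 × 1.829 ≈ 814 mg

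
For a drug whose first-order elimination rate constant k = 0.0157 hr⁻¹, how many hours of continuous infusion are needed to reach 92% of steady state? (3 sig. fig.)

f = 1 − e^(−kt)  ⇒  t = −ln(1 − f) / k
t = −ln(1 − 0.92) / 0.01570 = 2.526 / 0.01570 ≈ 161 hours

161 hours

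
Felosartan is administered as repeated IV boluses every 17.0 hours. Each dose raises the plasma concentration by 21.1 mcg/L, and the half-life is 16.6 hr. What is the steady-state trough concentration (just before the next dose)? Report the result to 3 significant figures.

k = ln 2 / 16.6 = 0.04176 hr⁻¹
Fraction remaining after one interval: e^(−kτ) = e^(−0.04176 × 17.0) = 0.4917
R = 1 / (1 − 0.4917) = 1.967
Css,max = 21.1 × 1.967 = 41.51 mcg/L
Css,min = Css,max × e^(−kτ) = 41.51 × 0.4917 ≈ 20.4 mcg/L

20.4 mcg/L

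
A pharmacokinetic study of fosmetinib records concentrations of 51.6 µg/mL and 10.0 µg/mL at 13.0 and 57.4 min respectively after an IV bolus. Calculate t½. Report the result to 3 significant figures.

k = ln(C₁/C₂) / (t₂ − t₁) = ln(51.6/10.0) / (57.4 − 13.0)
  = 1.641 / 44.40 = 0.03696 min⁻¹
t½ = ln 2 / k = ln 2 / 0.03696 ≈ 18.8 minutes

18.8 minutes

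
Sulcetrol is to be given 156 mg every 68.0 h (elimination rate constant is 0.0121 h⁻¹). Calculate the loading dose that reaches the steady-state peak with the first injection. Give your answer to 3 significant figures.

Accumulation ratio R = 1 / (1 − e^(−kτ)) = 1 / (1 − e^(−0.01210×68.0)) = 1 / (1 − 0.4392) = 1.783
Loading dose = maintenance dose × R = 156 × 1.783 ≈ 278 mg

278 mg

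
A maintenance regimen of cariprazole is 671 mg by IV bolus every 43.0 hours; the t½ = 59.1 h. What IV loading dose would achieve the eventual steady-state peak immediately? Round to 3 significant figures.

1690 mg

k = ln 2 / 59.1 = 0.01173 h⁻¹
Accumulation ratio R = 1 / (1 − e^(−kτ)) = 1 / (1 − e^(−0.01173×43.0)) = 1 / (1 − 0.6039) = 2.525
Loading dose = maintenance dose × R = 671 × 2.525 ≈ 1690 mg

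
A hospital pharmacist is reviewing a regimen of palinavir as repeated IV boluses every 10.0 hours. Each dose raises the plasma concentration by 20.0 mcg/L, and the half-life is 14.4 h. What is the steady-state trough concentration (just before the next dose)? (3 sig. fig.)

32.3 mcg/L

k = ln 2 / 14.4 = 0.04814 h⁻¹
Fraction remaining after one interval: e^(−kτ) = e^(−0.04814 × 10.0) = 0.6179
R = 1 / (1 − 0.6179) = 2.617
Css,max = 20.0 × 2.617 = 52.35 mcg/L
Css,min = Css,max × e^(−kτ) = 52.35 × 0.6179 ≈ 32.3 mcg/L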